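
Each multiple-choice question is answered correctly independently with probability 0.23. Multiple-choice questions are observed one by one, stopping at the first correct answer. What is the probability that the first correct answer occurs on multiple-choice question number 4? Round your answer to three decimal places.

Geometric (trials to first success), p = 0.23.
P(Y = 4) = (1−p)^3 · p = 0.45653 · 0.23 = 0.10500

0.105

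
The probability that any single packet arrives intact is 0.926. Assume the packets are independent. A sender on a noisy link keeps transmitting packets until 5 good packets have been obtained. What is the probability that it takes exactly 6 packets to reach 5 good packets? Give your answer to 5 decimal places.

Y = trial on which the fifth success occurs; negative binomial, r=5, p=0.926.
P(Y=6) = C(5,4) · p^5 · (1−p)^1
= 5 · 0.68086 · 0.074 = 0.2519165

0.25192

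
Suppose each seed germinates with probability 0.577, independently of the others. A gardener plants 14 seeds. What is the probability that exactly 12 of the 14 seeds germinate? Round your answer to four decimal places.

X ~ Binomial(n=14, p=0.577).
P(X=12) = C(14,12) · p^12 · (1−p)^2
= 91 · 0.0013618 · 0.17893 = 0.022173

0.0222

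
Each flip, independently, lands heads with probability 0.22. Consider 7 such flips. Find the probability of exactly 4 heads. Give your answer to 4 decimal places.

X ~ Binomial(n=7, p=0.22).
P(X=4) = C(7,4) · p^4 · (1−p)^3
= 35 · 0.0023426 · 0.47455 = 0.038908

0.0389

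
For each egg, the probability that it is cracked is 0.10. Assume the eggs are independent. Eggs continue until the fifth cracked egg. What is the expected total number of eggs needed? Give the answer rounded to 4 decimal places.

50.0000

Y = total eggs until the fifth success; negative binomial with r=5, p=0.10.
E[Y] = r / p = 5 / 0.10 = 50.000000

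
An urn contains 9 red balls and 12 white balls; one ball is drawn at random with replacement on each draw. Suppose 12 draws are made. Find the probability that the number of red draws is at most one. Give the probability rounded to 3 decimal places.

0.012

X ~ Binomial(12, 0.428571); P(X ≤ 1) = Σ C(12,k) p^k (1−p)^(12−k) over k:
  k=0: C(12,0)·0.428571^0·0.571429^12 = 0.00121
  k=1: C(12,1)·0.428571^1·0.571429^11 = 0.01091
Total = 0.01212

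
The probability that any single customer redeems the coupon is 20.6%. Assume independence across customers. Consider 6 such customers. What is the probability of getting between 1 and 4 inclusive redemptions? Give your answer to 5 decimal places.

0.74759

X ~ Binomial(6, 0.206); P(1 ≤ X ≤ 4) = Σ C(6,k) p^k (1−p)^(6−k) over k:
  k=1: C(6,1)·0.206^1·0.794^5 = 0.3900506
  k=2: C(6,2)·0.206^2·0.794^4 = 0.2529925
  k=3: C(6,3)·0.206^3·0.794^3 = 0.0875171
  k=4: C(6,4)·0.206^4·0.794^2 = 0.0170295
Total = 0.7475898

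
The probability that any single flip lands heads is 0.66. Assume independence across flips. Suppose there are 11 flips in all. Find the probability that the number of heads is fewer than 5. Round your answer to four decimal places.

0.0430

X ~ Binomial(11, 0.66); P(X ≤ 4) = Σ C(11,k) p^k (1−p)^(11−k) over k:
  k=0: C(11,0)·0.66^0·0.34^11 = 0.000007
  k=1: C(11,1)·0.66^1·0.34^10 = 0.000150
  k=2: C(11,2)·0.66^2·0.34^9 = 0.001455
  k=3: C(11,3)·0.66^3·0.34^8 = 0.008471
  k=4: C(11,4)·0.66^4·0.34^7 = 0.032888
Total = 0.042971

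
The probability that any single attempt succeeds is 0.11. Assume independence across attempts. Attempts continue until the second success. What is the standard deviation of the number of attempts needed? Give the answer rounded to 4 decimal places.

Y = total attempts until the second success; negative binomial with r=2, p=0.11.
SD(Y) = √[r(1−p)/p²] = √(147.107438) = 12.128786

12.1288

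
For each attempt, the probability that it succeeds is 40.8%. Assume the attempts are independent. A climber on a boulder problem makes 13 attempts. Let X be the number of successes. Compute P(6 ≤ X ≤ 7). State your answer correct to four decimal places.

0.3407

X ~ Binomial(13, 0.408); P(6 ≤ X ≤ 7) = Σ C(13,k) p^k (1−p)^(13−k) over k:
  k=6: C(13,6)·0.408^6·0.592^7 = 0.201711
  k=7: C(13,7)·0.408^7·0.592^6 = 0.139017
Total = 0.340729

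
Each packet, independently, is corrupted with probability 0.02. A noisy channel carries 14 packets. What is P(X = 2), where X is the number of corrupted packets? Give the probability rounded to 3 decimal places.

X ~ Binomial(n=14, p=0.02).
P(X=2) = C(14,2) · p^2 · (1−p)^12
= 91 · 0.0004 · 0.78472 = 0.02856

0.029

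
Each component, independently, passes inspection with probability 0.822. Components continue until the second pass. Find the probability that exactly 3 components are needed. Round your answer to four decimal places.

0.2405

Y = trial on which the second success occurs; negative binomial, r=2, p=0.822.
P(Y=3) = C(2,1) · p^2 · (1−p)^1
= 2 · 0.67568 · 0.178 = 0.240544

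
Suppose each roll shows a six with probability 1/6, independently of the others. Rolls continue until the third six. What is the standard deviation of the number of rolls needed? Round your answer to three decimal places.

9.487

Y = total rolls until the third success; negative binomial with r=3, p=0.166667.
SD(Y) = √[r(1−p)/p²] = √(90.00000) = 9.48683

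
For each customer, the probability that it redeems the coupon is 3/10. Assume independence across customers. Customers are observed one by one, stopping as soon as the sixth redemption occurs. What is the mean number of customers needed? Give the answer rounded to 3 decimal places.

20.000

Y = total customers until the sixth success; negative binomial with r=6, p=0.30.
E[Y] = r / p = 6 / 0.30 = 20.00000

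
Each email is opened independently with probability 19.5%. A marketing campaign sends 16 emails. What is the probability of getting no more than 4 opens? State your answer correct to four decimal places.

X ~ Binomial(16, 0.195); P(X ≤ 4) = Σ C(16,k) p^k (1−p)^(16−k) over k:
  k=0: C(16,0)·0.195^0·0.805^16 = 0.031098
  k=1: C(16,1)·0.195^1·0.805^15 = 0.120529
  k=2: C(16,2)·0.195^2·0.805^14 = 0.218974
  k=3: C(16,3)·0.195^3·0.805^13 = 0.247536
  k=4: C(16,4)·0.195^4·0.805^12 = 0.194877
Total = 0.813014

0.8130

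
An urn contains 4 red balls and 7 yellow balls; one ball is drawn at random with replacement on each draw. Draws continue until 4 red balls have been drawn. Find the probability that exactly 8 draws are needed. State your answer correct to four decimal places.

Y = trial on which the fourth success occurs; negative binomial, r=4, p=0.363636.
P(Y=8) = C(7,3) · p^4 · (1−p)^4
= 35 · 0.017485 · 0.16399 = 0.100360

0.1004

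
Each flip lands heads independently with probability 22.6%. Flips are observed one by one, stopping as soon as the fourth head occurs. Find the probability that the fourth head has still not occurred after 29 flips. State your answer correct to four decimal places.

0.0802

Needing more than 29 flips ⇔ fewer than 4 successes in the first 29. With X ~ Binomial(29, 0.226), P(Y > 29) = P(X ≤ 3).
  k=0: C(29,0)·0.226^0·0.774^29 = 0.000594
  k=1: C(29,1)·0.226^1·0.774^28 = 0.005026
  k=2: C(29,2)·0.226^2·0.774^27 = 0.020547
  k=3: C(29,3)·0.226^3·0.774^26 = 0.053996
P(X ≤ 3) = 0.080163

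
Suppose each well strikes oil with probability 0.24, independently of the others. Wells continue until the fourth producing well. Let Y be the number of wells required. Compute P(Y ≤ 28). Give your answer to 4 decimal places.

0.9307

Finishing within 28 wells ⇔ at least 4 successes in the first 28. With X ~ Binomial(28, 0.24), P(Y ≤ 28) = 1 − P(X ≤ 3).
  k=0: C(28,0)·0.24^0·0.76^28 = 0.000460
  k=1: C(28,1)·0.24^1·0.76^27 = 0.004068
  k=2: C(28,2)·0.24^2·0.76^26 = 0.017341
  k=3: C(28,3)·0.24^3·0.76^25 = 0.047459
1 − 0.069327 = 0.930673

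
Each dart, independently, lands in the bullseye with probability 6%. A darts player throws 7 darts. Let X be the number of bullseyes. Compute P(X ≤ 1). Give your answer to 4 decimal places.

0.9382

X ~ Binomial(7, 0.06); P(X ≤ 1) = Σ C(7,k) p^k (1−p)^(7−k) over k:
  k=0: C(7,0)·0.06^0·0.94^7 = 0.648478
  k=1: C(7,1)·0.06^1·0.94^6 = 0.289745
Total = 0.938223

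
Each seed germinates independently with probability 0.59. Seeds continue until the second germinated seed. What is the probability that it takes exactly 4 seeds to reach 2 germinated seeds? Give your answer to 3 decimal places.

0.176

Y = trial on which the second success occurs; negative binomial, r=2, p=0.59.
P(Y=4) = C(3,1) · p^2 · (1−p)^2
= 3 · 0.3481 · 0.1681 = 0.17555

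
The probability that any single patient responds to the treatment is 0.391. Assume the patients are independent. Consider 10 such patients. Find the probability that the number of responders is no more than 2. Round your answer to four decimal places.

0.1822

X ~ Binomial(10, 0.391); P(X ≤ 2) = Σ C(10,k) p^k (1−p)^(10−k) over k:
  k=0: C(10,0)·0.391^0·0.609^10 = 0.007017
  k=1: C(10,1)·0.391^1·0.609^9 = 0.045054
  k=2: C(10,2)·0.391^2·0.609^8 = 0.130168
Total = 0.182239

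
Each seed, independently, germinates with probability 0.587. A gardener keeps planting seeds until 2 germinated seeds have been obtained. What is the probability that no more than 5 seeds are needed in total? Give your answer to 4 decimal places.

0.9026

Finishing within 5 seeds ⇔ at least 2 successes in the first 5. With X ~ Binomial(5, 0.587), P(Y ≤ 5) = 1 − P(X ≤ 1).
  k=0: C(5,0)·0.587^0·0.413^5 = 0.012016
  k=1: C(5,1)·0.587^1·0.413^4 = 0.085390
1 − 0.097406 = 0.902594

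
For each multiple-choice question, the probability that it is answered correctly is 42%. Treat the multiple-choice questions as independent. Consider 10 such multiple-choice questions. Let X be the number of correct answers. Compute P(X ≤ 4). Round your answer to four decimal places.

X ~ Binomial(10, 0.42); P(X ≤ 4) = Σ C(10,k) p^k (1−p)^(10−k) over k:
  k=0: C(10,0)·0.42^0·0.58^10 = 0.004308
  k=1: C(10,1)·0.42^1·0.58^9 = 0.031196
  k=2: C(10,2)·0.42^2·0.58^8 = 0.101656
  k=3: C(10,3)·0.42^3·0.58^7 = 0.196302
  k=4: C(10,4)·0.42^4·0.58^6 = 0.248762
Total = 0.582225

0.5822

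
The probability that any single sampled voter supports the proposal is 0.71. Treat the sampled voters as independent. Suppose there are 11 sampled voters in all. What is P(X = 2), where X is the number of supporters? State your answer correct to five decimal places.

0.00040

X ~ Binomial(n=11, p=0.71).
P(X=2) = C(11,2) · p^2 · (1−p)^9
= 55 · 0.5041 · 1.4507e-05 = 0.0004022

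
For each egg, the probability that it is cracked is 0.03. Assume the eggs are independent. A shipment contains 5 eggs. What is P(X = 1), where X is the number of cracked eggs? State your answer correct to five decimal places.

0.13279

X ~ Binomial(n=5, p=0.03).
P(X=1) = C(5,1) · p^1 · (1−p)^4
= 5 · 0.03 · 0.88529 = 0.1327939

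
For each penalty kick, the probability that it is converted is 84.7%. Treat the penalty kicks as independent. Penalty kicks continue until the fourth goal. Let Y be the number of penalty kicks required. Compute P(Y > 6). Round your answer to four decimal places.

Needing more than 6 penalty kicks ⇔ fewer than 4 successes in the first 6. With X ~ Binomial(6, 0.847), P(Y > 6) = P(X ≤ 3).
  k=0: C(6,0)·0.847^0·0.153^6 = 0.000013
  k=1: C(6,1)·0.847^1·0.153^5 = 0.000426
  k=2: C(6,2)·0.847^2·0.153^4 = 0.005897
  k=3: C(6,3)·0.847^3·0.153^3 = 0.043527
P(X ≤ 3) = 0.049862

0.0499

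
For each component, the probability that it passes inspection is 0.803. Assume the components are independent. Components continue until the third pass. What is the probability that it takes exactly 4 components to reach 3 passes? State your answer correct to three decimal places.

Y = trial on which the third success occurs; negative binomial, r=3, p=0.803.
P(Y=4) = C(3,2) · p^3 · (1−p)^1
= 3 · 0.51778 · 0.197 = 0.30601

0.306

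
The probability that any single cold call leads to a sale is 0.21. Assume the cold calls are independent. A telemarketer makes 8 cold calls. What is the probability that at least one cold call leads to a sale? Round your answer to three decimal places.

P(at least one) = 1 − P(none) = 1 − (1 − 0.21)^8
= 1 − 0.15171 = 0.84829

0.848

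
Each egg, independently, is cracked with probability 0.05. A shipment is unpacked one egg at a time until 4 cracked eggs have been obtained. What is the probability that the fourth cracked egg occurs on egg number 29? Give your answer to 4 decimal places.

0.0057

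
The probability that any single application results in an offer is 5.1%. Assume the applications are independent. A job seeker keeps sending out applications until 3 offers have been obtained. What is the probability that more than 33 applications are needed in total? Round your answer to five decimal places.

0.76399

Needing more than 33 applications ⇔ fewer than 3 successes in the first 33. With X ~ Binomial(33, 0.051), P(Y > 33) = P(X ≤ 2).
  k=0: C(33,0)·0.051^0·0.949^33 = 0.1777399
  k=1: C(33,1)·0.051^1·0.949^32 = 0.3152121
  k=2: C(33,2)·0.051^2·0.949^31 = 0.2710359
P(X ≤ 2) = 0.7639880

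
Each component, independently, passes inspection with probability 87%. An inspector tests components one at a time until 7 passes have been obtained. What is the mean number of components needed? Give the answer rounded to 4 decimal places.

8.0460

Y = total components until the seventh success; negative binomial with r=7, p=0.87.
E[Y] = r / p = 7 / 0.87 = 8.045977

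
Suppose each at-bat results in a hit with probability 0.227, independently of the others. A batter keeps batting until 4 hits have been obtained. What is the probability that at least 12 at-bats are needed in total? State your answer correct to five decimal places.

Needing more than 11 at-bats ⇔ fewer than 4 successes in the first 11. With X ~ Binomial(11, 0.227), P(Y > 11) = P(X ≤ 3).
  k=0: C(11,0)·0.227^0·0.773^11 = 0.0588809
  k=1: C(11,1)·0.227^1·0.773^10 = 0.1902013
  k=2: C(11,2)·0.227^2·0.773^9 = 0.2792736
  k=3: C(11,3)·0.227^3·0.773^8 = 0.2460353
P(X ≤ 3) = 0.7743911

0.77439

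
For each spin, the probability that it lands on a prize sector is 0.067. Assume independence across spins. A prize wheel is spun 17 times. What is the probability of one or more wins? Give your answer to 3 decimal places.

0.692

P(at least one) = 1 − P(none) = 1 − (1 − 0.067)^17
= 1 − 0.30760 = 0.69240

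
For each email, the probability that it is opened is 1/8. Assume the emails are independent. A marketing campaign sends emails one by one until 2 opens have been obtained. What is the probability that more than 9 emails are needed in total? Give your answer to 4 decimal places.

Needing more than 9 emails ⇔ fewer than 2 successes in the first 9. With X ~ Binomial(9, 0.125), P(Y > 9) = P(X ≤ 1).
  k=0: C(9,0)·0.125^0·0.875^9 = 0.300658
  k=1: C(9,1)·0.125^1·0.875^8 = 0.386560
P(X ≤ 1) = 0.687218

0.6872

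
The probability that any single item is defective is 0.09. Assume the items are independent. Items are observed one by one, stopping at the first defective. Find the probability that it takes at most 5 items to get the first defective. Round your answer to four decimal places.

0.3760

Y = number of items to the first success; geometric, p = 0.09.
P(Y ≤ 5) = 1 − (1−p)^5 = 1 − 0.624032 = 0.375968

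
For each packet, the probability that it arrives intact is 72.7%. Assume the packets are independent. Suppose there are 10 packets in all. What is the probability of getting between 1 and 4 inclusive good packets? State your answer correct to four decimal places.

X ~ Binomial(10, 0.727); P(1 ≤ X ≤ 4) = Σ C(10,k) p^k (1−p)^(10−k) over k:
  k=1: C(10,1)·0.727^1·0.273^9 = 0.000061
  k=2: C(10,2)·0.727^2·0.273^8 = 0.000734
  k=3: C(10,3)·0.727^3·0.273^7 = 0.005211
  k=4: C(10,4)·0.727^4·0.273^6 = 0.024285
Total = 0.030291

0.0303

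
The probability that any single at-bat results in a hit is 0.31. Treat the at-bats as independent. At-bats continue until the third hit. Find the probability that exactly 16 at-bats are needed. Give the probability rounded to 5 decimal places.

0.02514

Y = trial on which the third success occurs; negative binomial, r=3, p=0.31.
P(Y=16) = C(15,2) · p^3 · (1−p)^13
= 105 · 0.029791 · 0.008036 = 0.0251369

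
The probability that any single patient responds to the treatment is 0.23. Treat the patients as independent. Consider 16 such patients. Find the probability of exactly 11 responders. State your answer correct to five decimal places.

0.00011

X ~ Binomial(n=16, p=0.23).
P(X=11) = C(16,11) · p^11 · (1−p)^5
= 4368 · 9.5281e-08 · 0.27068 = 0.0001127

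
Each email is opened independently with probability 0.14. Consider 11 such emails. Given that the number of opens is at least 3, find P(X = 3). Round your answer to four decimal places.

0.7075

X ~ Binomial(11, 0.14). Want P(X=3 | X≥3) = P(X=3) / P(X≥3).
P(X=3) = C(11,3)·0.14^3·0.86^8 = 0.135474
P(X≥3) = 1 − 0.190319 − 0.340804 − 0.277399 = 0.191477
Ratio = 0.135474 / 0.191477 = 0.707520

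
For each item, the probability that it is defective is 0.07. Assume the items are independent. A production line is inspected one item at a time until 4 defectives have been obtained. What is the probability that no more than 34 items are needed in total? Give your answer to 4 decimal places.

0.2122

Finishing within 34 items ⇔ at least 4 successes in the first 34. With X ~ Binomial(34, 0.07), P(Y ≤ 34) = 1 − P(X ≤ 3).
  k=0: C(34,0)·0.07^0·0.93^34 = 0.084805
  k=1: C(34,1)·0.07^1·0.93^33 = 0.217027
  k=2: C(34,2)·0.07^2·0.93^32 = 0.269534
  k=3: C(34,3)·0.07^3·0.93^31 = 0.216400
1 − 0.787766 = 0.212234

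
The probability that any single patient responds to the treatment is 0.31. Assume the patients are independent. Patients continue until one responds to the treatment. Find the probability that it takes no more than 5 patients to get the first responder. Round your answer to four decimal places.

Y = number of patients to the first success; geometric, p = 0.31.
P(Y ≤ 5) = 1 − (1−p)^5 = 1 − 0.156403 = 0.843597

0.8436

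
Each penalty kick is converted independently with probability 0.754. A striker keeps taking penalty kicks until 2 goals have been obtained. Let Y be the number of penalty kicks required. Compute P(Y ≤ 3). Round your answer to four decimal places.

0.8482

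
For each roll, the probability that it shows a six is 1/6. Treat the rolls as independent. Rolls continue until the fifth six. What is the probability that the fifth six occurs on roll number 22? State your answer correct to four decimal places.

0.0347

Y = trial on which the fifth success occurs; negative binomial, r=5, p=0.166667.
P(Y=22) = C(21,4) · p^5 · (1−p)^17
= 5985 · 0.0001286 · 0.045073 = 0.034692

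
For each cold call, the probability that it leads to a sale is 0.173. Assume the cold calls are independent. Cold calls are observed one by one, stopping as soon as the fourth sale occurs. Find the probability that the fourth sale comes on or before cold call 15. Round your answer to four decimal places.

0.2534

Finishing within 15 cold calls ⇔ at least 4 successes in the first 15. With X ~ Binomial(15, 0.173), P(Y ≤ 15) = 1 − P(X ≤ 3).
  k=0: C(15,0)·0.173^0·0.827^15 = 0.057887
  k=1: C(15,1)·0.173^1·0.827^14 = 0.181641
  k=2: C(15,2)·0.173^2·0.827^13 = 0.265983
  k=3: C(15,3)·0.173^3·0.827^12 = 0.241110
1 − 0.746621 = 0.253379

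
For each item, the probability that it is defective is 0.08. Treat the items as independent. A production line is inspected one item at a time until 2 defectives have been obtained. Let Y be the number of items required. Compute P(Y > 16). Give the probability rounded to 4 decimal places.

0.6299

Needing more than 16 items ⇔ fewer than 2 successes in the first 16. With X ~ Binomial(16, 0.08), P(Y > 16) = P(X ≤ 1).
  k=0: C(16,0)·0.08^0·0.92^16 = 0.263394
  k=1: C(16,1)·0.08^1·0.92^15 = 0.366461
P(X ≤ 1) = 0.629854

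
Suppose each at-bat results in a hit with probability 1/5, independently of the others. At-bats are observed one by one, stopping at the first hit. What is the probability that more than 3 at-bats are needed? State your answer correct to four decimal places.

Y = number of at-bats to the first success; geometric, p = 0.20.
P(Y > 3) = P(first 3 all fail) = (1−p)^3 = 0.512000

0.5120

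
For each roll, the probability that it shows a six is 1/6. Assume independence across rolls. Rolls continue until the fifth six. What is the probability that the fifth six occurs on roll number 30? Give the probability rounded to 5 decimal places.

Y = trial on which the fifth success occurs; negative binomial, r=5, p=0.166667.
P(Y=30) = C(29,4) · p^5 · (1−p)^25
= 23751 · 0.0001286 · 0.010483 = 0.0320180

0.03202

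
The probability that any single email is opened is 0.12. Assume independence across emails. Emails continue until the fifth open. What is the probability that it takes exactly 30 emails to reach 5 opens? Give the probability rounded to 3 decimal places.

0.024

Y = trial on which the fifth success occurs; negative binomial, r=5, p=0.12.
P(Y=30) = C(29,4) · p^5 · (1−p)^25
= 23751 · 2.4883e-05 · 0.040932 = 0.02419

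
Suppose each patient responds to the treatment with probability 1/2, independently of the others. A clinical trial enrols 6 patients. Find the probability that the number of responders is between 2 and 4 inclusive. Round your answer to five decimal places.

0.78125

X ~ Binomial(6, 0.50); P(2 ≤ X ≤ 4) = Σ C(6,k) p^k (1−p)^(6−k) over k:
  k=2: C(6,2)·0.50^2·0.50^4 = 0.2343750
  k=3: C(6,3)·0.50^3·0.50^3 = 0.3125000
  k=4: C(6,4)·0.50^4·0.50^2 = 0.2343750
Total = 0.7812500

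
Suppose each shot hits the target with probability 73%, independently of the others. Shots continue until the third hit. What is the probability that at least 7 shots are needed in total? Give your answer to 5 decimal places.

0.04915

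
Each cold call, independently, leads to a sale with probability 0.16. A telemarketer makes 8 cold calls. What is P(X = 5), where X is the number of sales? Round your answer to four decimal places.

X ~ Binomial(n=8, p=0.16).
P(X=5) = C(8,5) · p^5 · (1−p)^3
= 56 · 0.00010486 · 0.5927 = 0.003480

0.0035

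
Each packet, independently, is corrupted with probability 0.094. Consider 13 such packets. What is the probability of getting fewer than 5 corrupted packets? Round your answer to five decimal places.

X ~ Binomial(13, 0.094); P(X ≤ 4) = Σ C(13,k) p^k (1−p)^(13−k) over k:
  k=0: C(13,0)·0.094^0·0.906^13 = 0.2771192
  k=1: C(13,1)·0.094^1·0.906^12 = 0.3737744
  k=2: C(13,2)·0.094^2·0.906^11 = 0.2326808
  k=3: C(13,3)·0.094^3·0.906^10 = 0.0885180
  k=4: C(13,4)·0.094^4·0.906^9 = 0.0229600
Total = 0.9950523

0.99505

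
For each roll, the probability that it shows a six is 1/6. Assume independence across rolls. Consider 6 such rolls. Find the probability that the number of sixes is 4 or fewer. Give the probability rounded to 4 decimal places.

X ~ Binomial(6, 0.166667); P(X ≤ 4) = Σ C(6,k) p^k (1−p)^(6−k) over k:
  k=0: C(6,0)·0.166667^0·0.833333^6 = 0.334898
  k=1: C(6,1)·0.166667^1·0.833333^5 = 0.401878
  k=2: C(6,2)·0.166667^2·0.833333^4 = 0.200939
  k=3: C(6,3)·0.166667^3·0.833333^3 = 0.053584
  k=4: C(6,4)·0.166667^4·0.833333^2 = 0.008038
Total = 0.999336

0.9993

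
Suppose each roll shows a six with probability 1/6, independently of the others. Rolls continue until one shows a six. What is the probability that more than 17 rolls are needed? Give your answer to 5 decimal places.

Y = number of rolls to the first success; geometric, p = 0.166667.
P(Y > 17) = P(first 17 all fail) = (1−p)^17 = 0.0450732

0.04507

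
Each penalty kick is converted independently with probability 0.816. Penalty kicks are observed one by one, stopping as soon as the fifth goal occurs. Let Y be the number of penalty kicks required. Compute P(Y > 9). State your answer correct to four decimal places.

0.0137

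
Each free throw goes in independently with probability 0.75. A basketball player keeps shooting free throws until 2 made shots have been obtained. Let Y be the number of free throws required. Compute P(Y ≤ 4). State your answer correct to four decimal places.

Finishing within 4 free throws ⇔ at least 2 successes in the first 4. With X ~ Binomial(4, 0.75), P(Y ≤ 4) = 1 − P(X ≤ 1).
  k=0: C(4,0)·0.75^0·0.25^4 = 0.003906
  k=1: C(4,1)·0.75^1·0.25^3 = 0.046875
1 − 0.050781 = 0.949219

0.9492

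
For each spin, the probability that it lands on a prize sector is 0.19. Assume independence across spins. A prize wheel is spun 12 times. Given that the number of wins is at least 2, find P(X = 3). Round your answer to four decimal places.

X ~ Binomial(12, 0.19). Want P(X=3 | X≥2) = P(X=3) / P(X≥2).
P(X=3) = C(12,3)·0.19^3·0.81^9 = 0.226490
P(X≥2) = 1 − 0.079766 − 0.224528 = 0.695706
Ratio = 0.226490 / 0.695706 = 0.325554

0.3256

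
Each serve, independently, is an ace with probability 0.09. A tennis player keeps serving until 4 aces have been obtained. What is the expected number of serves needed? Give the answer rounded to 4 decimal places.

44.4444

Y = total serves until the fourth success; negative binomial with r=4, p=0.09.
E[Y] = r / p = 4 / 0.09 = 44.444444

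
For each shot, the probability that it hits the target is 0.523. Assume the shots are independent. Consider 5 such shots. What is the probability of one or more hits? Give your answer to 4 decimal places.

0.9753

P(at least one) = 1 − P(none) = 1 − (1 − 0.523)^5
= 1 − 0.024694 = 0.975306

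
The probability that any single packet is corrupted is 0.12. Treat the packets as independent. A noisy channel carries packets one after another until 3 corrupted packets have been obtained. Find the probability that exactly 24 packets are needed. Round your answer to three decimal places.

Y = trial on which the third success occurs; negative binomial, r=3, p=0.12.
P(Y=24) = C(23,2) · p^3 · (1−p)^21
= 253 · 0.001728 · 0.068255 = 0.02984

0.030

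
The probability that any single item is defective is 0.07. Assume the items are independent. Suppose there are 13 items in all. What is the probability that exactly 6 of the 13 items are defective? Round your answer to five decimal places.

0.00012

X ~ Binomial(n=13, p=0.07).
P(X=6) = C(13,6) · p^6 · (1−p)^7
= 1716 · 1.1765e-07 · 0.6017 = 0.0001215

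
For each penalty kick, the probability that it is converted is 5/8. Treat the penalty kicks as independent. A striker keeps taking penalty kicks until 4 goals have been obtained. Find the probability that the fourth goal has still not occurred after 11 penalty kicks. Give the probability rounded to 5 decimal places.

0.01930

Needing more than 11 penalty kicks ⇔ fewer than 4 successes in the first 11. With X ~ Binomial(11, 0.625), P(Y > 11) = P(X ≤ 3).
  k=0: C(11,0)·0.625^0·0.375^11 = 0.0000206
  k=1: C(11,1)·0.625^1·0.375^10 = 0.0003781
  k=2: C(11,2)·0.625^2·0.375^9 = 0.0031507
  k=3: C(11,3)·0.625^3·0.375^8 = 0.0157534
P(X ≤ 3) = 0.0193028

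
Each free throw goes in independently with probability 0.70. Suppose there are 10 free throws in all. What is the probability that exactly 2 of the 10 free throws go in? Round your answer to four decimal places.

0.0014

X ~ Binomial(n=10, p=0.70).
P(X=2) = C(10,2) · p^2 · (1−p)^8
= 45 · 0.49 · 6.561e-05 = 0.001447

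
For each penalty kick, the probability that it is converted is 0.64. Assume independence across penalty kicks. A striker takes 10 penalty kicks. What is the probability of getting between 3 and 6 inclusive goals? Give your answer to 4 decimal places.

0.5073

X ~ Binomial(10, 0.64); P(3 ≤ X ≤ 6) = Σ C(10,k) p^k (1−p)^(10−k) over k:
  k=3: C(10,3)·0.64^3·0.36^7 = 0.024651
  k=4: C(10,4)·0.64^4·0.36^6 = 0.076693
  k=5: C(10,5)·0.64^5·0.36^5 = 0.163611
  k=6: C(10,6)·0.64^6·0.36^4 = 0.242387
Total = 0.507342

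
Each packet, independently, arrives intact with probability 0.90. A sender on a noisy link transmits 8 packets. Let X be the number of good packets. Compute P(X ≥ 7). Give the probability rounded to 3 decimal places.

0.813

X ~ Binomial(8, 0.90); P(X ≥ 7) = Σ C(8,k) p^k (1−p)^(8−k) over k:
  k=7: C(8,7)·0.90^7·0.10^1 = 0.38264
  k=8: C(8,8)·0.90^8·0.10^0 = 0.43047
Total = 0.81310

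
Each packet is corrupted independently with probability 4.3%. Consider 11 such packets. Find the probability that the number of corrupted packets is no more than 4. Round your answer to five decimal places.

X ~ Binomial(11, 0.043); P(X ≤ 4) = Σ C(11,k) p^k (1−p)^(11−k) over k:
  k=0: C(11,0)·0.043^0·0.957^11 = 0.6166395
  k=1: C(11,1)·0.043^1·0.957^10 = 0.3047758
  k=2: C(11,2)·0.043^2·0.957^9 = 0.0684711
  k=3: C(11,3)·0.043^3·0.957^8 = 0.0092296
  k=4: C(11,4)·0.043^4·0.957^7 = 0.0008294
Total = 0.9999454

0.99995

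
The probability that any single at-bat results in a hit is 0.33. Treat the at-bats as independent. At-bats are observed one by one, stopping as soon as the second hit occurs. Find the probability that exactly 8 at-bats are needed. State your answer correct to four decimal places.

0.0690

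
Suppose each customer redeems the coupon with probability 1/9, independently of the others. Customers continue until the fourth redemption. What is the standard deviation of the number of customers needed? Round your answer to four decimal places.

Y = total customers until the fourth success; negative binomial with r=4, p=0.111111.
SD(Y) = √[r(1−p)/p²] = √(288.000000) = 16.970563

16.9706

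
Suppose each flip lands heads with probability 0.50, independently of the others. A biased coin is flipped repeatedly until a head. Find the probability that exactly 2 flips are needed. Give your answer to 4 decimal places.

Geometric (trials to first success), p = 0.50.
P(Y = 2) = (1−p)^1 · p = 0.5 · 0.50 = 0.250000

0.2500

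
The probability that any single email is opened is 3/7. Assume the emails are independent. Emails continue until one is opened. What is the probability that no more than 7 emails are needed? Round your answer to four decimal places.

0.9801

Y = number of emails to the first success; geometric, p = 0.428571.
P(Y ≤ 7) = 1 − (1−p)^7 = 1 − 0.019895 = 0.980105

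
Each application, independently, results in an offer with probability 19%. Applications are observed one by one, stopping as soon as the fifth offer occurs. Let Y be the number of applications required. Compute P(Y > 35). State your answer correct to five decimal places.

Needing more than 35 applications ⇔ fewer than 5 successes in the first 35. With X ~ Binomial(35, 0.19), P(Y > 35) = P(X ≤ 4).
  k=0: C(35,0)·0.19^0·0.81^35 = 0.0006266
  k=1: C(35,1)·0.19^1·0.81^34 = 0.0051441
  k=2: C(35,2)·0.19^2·0.81^33 = 0.0205130
  k=3: C(35,3)·0.19^3·0.81^32 = 0.0529287
  k=4: C(35,4)·0.19^4·0.81^31 = 0.0993230
P(X ≤ 4) = 0.1785354

0.17854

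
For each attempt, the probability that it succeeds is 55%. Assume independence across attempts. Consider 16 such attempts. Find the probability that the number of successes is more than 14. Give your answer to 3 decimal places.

0.001

X ~ Binomial(16, 0.55); P(X ≥ 15) = Σ C(16,k) p^k (1−p)^(16−k) over k:
  k=15: C(16,15)·0.55^15·0.45^1 = 0.00092
  k=16: C(16,16)·0.55^16·0.45^0 = 0.00007
Total = 0.00099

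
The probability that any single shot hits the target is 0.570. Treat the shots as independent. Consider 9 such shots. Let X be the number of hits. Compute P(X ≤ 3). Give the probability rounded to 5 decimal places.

0.13663

X ~ Binomial(9, 0.57); P(X ≤ 3) = Σ C(9,k) p^k (1−p)^(9−k) over k:
  k=0: C(9,0)·0.57^0·0.43^9 = 0.0005026
  k=1: C(9,1)·0.57^1·0.43^8 = 0.0059960
  k=2: C(9,2)·0.57^2·0.43^7 = 0.0317930
  k=3: C(9,3)·0.57^3·0.43^6 = 0.0983365
Total = 0.1366281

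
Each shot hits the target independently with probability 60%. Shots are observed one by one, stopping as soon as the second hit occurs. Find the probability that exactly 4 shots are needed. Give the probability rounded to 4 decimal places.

0.1728

Y = trial on which the second success occurs; negative binomial, r=2, p=0.60.
P(Y=4) = C(3,1) · p^2 · (1−p)^2
= 3 · 0.36 · 0.16 = 0.172800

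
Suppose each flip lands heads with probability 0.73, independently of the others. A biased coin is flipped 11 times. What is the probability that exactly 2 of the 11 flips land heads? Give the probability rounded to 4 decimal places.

X ~ Binomial(n=11, p=0.73).
P(X=2) = C(11,2) · p^2 · (1−p)^9
= 55 · 0.5329 · 7.6256e-06 = 0.000224

0.0002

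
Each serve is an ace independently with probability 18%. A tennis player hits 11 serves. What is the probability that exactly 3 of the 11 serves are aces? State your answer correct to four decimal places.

X ~ Binomial(n=11, p=0.18).
P(X=3) = C(11,3) · p^3 · (1−p)^8
= 165 · 0.005832 · 0.20441 = 0.196704

0.1967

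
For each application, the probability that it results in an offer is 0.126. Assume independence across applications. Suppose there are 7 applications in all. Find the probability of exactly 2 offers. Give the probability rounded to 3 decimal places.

X ~ Binomial(n=7, p=0.126).
P(X=2) = C(7,2) · p^2 · (1−p)^5
= 21 · 0.015876 · 0.50998 = 0.17003

0.170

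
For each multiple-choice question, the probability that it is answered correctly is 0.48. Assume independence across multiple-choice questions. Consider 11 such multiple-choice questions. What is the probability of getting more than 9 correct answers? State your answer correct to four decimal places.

X ~ Binomial(11, 0.48); P(X ≥ 10) = Σ C(11,k) p^k (1−p)^(11−k) over k:
  k=10: C(11,10)·0.48^10·0.52^1 = 0.003714
  k=11: C(11,11)·0.48^11·0.52^0 = 0.000312
Total = 0.004025

0.0040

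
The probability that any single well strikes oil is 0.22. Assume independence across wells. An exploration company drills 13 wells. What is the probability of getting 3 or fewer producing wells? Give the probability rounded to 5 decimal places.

0.68391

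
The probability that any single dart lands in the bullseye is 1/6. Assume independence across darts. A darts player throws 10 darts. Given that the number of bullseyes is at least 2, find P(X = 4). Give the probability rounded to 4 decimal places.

0.1053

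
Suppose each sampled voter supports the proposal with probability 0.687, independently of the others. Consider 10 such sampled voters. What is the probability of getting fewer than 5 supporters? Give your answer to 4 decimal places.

0.0576

X ~ Binomial(10, 0.687); P(X ≤ 4) = Σ C(10,k) p^k (1−p)^(10−k) over k:
  k=0: C(10,0)·0.687^0·0.313^10 = 0.000009
  k=1: C(10,1)·0.687^1·0.313^9 = 0.000198
  k=2: C(10,2)·0.687^2·0.313^8 = 0.001957
  k=3: C(10,3)·0.687^3·0.313^7 = 0.011451
  k=4: C(10,4)·0.687^4·0.313^6 = 0.043986
Total = 0.057601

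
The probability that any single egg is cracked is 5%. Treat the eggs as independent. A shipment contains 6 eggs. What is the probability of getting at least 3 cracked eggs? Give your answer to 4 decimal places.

X ~ Binomial(6, 0.05); P(X ≥ 3) = Σ C(6,k) p^k (1−p)^(6−k) over k:
  k=3: C(6,3)·0.05^3·0.95^3 = 0.002143
  k=4: C(6,4)·0.05^4·0.95^2 = 0.000085
  k=5: C(6,5)·0.05^5·0.95^1 = 0.000002
  k=6: C(6,6)·0.05^6·0.95^0 = 0.000000
Total = 0.002230

0.0022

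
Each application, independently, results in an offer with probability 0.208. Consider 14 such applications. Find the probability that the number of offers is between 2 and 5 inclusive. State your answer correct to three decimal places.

0.769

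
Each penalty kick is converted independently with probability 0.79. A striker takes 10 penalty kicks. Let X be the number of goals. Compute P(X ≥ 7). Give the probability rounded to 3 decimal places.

X ~ Binomial(10, 0.79); P(X ≥ 7) = Σ C(10,k) p^k (1−p)^(10−k) over k:
  k=7: C(10,7)·0.79^7·0.21^3 = 0.21342
  k=8: C(10,8)·0.79^8·0.21^2 = 0.30107
  k=9: C(10,9)·0.79^9·0.21^1 = 0.25169
  k=10: C(10,10)·0.79^10·0.21^0 = 0.09468
Total = 0.86086

0.861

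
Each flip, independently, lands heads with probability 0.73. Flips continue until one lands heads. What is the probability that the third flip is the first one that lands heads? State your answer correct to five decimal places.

Geometric (trials to first success), p = 0.73.
P(Y = 3) = (1−p)^2 · p = 0.0729 · 0.73 = 0.0532170

0.05322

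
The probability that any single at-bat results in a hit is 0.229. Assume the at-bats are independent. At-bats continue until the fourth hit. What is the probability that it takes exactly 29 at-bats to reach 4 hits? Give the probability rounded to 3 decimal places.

0.014

Y = trial on which the fourth success occurs; negative binomial, r=4, p=0.229.
P(Y=29) = C(28,3) · p^4 · (1−p)^25
= 3276 · 0.0027501 · 0.0015009 = 0.01352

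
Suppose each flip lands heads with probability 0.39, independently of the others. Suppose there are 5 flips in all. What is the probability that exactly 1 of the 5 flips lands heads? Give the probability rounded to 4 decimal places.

0.2700

X ~ Binomial(n=5, p=0.39).
P(X=1) = C(5,1) · p^1 · (1−p)^4
= 5 · 0.39 · 0.13846 = 0.269994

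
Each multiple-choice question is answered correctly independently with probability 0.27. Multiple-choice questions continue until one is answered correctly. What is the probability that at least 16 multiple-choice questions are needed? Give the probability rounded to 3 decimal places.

0.009

Y = number of multiple-choice questions to the first success; geometric, p = 0.27.
P(Y > 15) = P(first 15 all fail) = (1−p)^15 = 0.00891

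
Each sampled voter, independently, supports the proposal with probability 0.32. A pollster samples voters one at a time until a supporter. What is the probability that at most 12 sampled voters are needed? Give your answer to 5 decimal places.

0.99023

Y = number of sampled voters to the first success; geometric, p = 0.32.
P(Y ≤ 12) = 1 − (1−p)^12 = 1 − 0.0097748 = 0.9902252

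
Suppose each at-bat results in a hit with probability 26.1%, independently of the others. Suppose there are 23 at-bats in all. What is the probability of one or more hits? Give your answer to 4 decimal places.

0.9990

P(at least one) = 1 − P(none) = 1 − (1 − 0.261)^23
= 1 − 0.000952 = 0.999048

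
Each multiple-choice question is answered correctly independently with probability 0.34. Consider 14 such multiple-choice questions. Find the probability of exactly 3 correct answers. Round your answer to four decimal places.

X ~ Binomial(n=14, p=0.34).
P(X=3) = C(14,3) · p^3 · (1−p)^11
= 364 · 0.039304 · 0.010351 = 0.148089

0.1481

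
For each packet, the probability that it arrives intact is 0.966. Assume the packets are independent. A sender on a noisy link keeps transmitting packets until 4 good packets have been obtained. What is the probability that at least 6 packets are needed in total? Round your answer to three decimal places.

Needing more than 5 packets ⇔ fewer than 4 successes in the first 5. With X ~ Binomial(5, 0.966), P(Y > 5) = P(X ≤ 3).
  k=0: C(5,0)·0.966^0·0.034^5 = 0.00000
  k=1: C(5,1)·0.966^1·0.034^4 = 0.00001
  k=2: C(5,2)·0.966^2·0.034^3 = 0.00037
  k=3: C(5,3)·0.966^3·0.034^2 = 0.01042
P(X ≤ 3) = 0.01079

0.011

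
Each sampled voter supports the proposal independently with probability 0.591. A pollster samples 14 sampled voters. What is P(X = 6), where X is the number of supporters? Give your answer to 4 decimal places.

0.1002

X ~ Binomial(n=14, p=0.591).
P(X=6) = C(14,6) · p^6 · (1−p)^8
= 3003 · 0.042611 · 0.00078304 = 0.100200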